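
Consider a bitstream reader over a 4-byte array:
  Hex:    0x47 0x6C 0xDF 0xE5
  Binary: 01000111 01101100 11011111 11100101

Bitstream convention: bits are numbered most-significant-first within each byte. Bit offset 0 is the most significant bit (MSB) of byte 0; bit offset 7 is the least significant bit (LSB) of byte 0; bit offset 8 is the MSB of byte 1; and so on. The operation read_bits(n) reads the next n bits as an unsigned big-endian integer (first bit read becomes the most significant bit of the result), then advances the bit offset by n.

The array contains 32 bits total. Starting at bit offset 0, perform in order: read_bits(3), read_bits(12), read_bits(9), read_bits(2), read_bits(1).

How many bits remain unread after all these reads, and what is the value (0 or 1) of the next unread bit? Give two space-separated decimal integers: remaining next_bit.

Read 1: bits[0:3] width=3 -> value=2 (bin 010); offset now 3 = byte 0 bit 3; 29 bits remain
Read 2: bits[3:15] width=12 -> value=950 (bin 001110110110); offset now 15 = byte 1 bit 7; 17 bits remain
Read 3: bits[15:24] width=9 -> value=223 (bin 011011111); offset now 24 = byte 3 bit 0; 8 bits remain
Read 4: bits[24:26] width=2 -> value=3 (bin 11); offset now 26 = byte 3 bit 2; 6 bits remain
Read 5: bits[26:27] width=1 -> value=1 (bin 1); offset now 27 = byte 3 bit 3; 5 bits remain

Answer: 5 0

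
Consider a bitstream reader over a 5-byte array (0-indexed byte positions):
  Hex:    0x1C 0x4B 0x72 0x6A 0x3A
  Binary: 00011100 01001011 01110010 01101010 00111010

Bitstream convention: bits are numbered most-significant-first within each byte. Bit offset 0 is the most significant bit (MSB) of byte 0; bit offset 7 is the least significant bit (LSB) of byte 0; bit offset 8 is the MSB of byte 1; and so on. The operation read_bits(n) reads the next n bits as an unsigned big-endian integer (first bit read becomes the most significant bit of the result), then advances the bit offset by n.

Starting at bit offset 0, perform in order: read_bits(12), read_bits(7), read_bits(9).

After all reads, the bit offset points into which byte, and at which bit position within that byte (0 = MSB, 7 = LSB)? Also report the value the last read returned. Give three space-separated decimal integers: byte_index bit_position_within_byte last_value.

Answer: 3 4 294

Derivation:
Read 1: bits[0:12] width=12 -> value=452 (bin 000111000100); offset now 12 = byte 1 bit 4; 28 bits remain
Read 2: bits[12:19] width=7 -> value=91 (bin 1011011); offset now 19 = byte 2 bit 3; 21 bits remain
Read 3: bits[19:28] width=9 -> value=294 (bin 100100110); offset now 28 = byte 3 bit 4; 12 bits remain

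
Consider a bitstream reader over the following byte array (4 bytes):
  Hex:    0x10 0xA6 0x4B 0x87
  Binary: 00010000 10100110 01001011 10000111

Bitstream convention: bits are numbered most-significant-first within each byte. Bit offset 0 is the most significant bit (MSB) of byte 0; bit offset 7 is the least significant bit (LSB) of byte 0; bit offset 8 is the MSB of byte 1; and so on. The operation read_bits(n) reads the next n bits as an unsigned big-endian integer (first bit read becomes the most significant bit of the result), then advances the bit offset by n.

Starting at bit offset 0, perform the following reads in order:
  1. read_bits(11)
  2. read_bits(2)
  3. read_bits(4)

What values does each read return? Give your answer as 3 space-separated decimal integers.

Answer: 133 0 12

Derivation:
Read 1: bits[0:11] width=11 -> value=133 (bin 00010000101); offset now 11 = byte 1 bit 3; 21 bits remain
Read 2: bits[11:13] width=2 -> value=0 (bin 00); offset now 13 = byte 1 bit 5; 19 bits remain
Read 3: bits[13:17] width=4 -> value=12 (bin 1100); offset now 17 = byte 2 bit 1; 15 bits remain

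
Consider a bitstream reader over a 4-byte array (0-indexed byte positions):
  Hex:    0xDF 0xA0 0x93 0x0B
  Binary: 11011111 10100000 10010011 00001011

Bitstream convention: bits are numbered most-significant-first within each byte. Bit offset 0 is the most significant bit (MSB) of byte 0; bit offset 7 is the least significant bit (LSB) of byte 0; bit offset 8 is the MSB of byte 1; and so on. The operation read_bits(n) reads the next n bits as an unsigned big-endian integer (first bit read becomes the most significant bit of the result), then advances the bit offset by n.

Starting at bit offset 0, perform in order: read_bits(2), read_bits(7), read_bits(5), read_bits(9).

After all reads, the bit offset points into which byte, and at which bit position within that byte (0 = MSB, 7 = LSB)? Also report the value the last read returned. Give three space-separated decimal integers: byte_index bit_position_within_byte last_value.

Answer: 2 7 73

Derivation:
Read 1: bits[0:2] width=2 -> value=3 (bin 11); offset now 2 = byte 0 bit 2; 30 bits remain
Read 2: bits[2:9] width=7 -> value=63 (bin 0111111); offset now 9 = byte 1 bit 1; 23 bits remain
Read 3: bits[9:14] width=5 -> value=8 (bin 01000); offset now 14 = byte 1 bit 6; 18 bits remain
Read 4: bits[14:23] width=9 -> value=73 (bin 001001001); offset now 23 = byte 2 bit 7; 9 bits remain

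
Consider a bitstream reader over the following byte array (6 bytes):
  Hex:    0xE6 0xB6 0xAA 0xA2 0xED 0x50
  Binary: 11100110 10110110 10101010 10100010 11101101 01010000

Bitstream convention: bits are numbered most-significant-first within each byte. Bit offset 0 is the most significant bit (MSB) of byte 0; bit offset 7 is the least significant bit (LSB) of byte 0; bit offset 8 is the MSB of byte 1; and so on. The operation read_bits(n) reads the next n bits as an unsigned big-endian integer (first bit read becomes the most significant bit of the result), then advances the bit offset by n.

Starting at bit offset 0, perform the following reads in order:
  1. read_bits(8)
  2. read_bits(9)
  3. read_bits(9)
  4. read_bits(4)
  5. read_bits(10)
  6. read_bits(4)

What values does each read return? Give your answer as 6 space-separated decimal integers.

Read 1: bits[0:8] width=8 -> value=230 (bin 11100110); offset now 8 = byte 1 bit 0; 40 bits remain
Read 2: bits[8:17] width=9 -> value=365 (bin 101101101); offset now 17 = byte 2 bit 1; 31 bits remain
Read 3: bits[17:26] width=9 -> value=170 (bin 010101010); offset now 26 = byte 3 bit 2; 22 bits remain
Read 4: bits[26:30] width=4 -> value=8 (bin 1000); offset now 30 = byte 3 bit 6; 18 bits remain
Read 5: bits[30:40] width=10 -> value=749 (bin 1011101101); offset now 40 = byte 5 bit 0; 8 bits remain
Read 6: bits[40:44] width=4 -> value=5 (bin 0101); offset now 44 = byte 5 bit 4; 4 bits remain

Answer: 230 365 170 8 749 5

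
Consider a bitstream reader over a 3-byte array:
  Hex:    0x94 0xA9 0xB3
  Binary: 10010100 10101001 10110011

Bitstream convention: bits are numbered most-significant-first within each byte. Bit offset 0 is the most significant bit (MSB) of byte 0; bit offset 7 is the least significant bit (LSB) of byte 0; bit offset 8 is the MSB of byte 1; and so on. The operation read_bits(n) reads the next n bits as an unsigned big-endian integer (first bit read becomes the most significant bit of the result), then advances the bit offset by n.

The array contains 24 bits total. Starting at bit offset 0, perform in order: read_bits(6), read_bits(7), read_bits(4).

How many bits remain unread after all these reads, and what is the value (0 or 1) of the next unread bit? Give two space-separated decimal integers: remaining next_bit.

Read 1: bits[0:6] width=6 -> value=37 (bin 100101); offset now 6 = byte 0 bit 6; 18 bits remain
Read 2: bits[6:13] width=7 -> value=21 (bin 0010101); offset now 13 = byte 1 bit 5; 11 bits remain
Read 3: bits[13:17] width=4 -> value=3 (bin 0011); offset now 17 = byte 2 bit 1; 7 bits remain

Answer: 7 0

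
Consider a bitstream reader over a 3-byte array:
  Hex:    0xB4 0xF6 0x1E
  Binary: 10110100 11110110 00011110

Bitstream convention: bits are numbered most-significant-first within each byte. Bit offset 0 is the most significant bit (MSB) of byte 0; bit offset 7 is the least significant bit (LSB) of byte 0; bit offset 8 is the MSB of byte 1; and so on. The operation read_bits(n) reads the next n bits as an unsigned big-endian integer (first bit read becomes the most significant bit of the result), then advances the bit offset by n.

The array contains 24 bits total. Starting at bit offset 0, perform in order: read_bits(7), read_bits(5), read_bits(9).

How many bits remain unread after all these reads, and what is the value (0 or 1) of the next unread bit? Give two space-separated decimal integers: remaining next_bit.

Read 1: bits[0:7] width=7 -> value=90 (bin 1011010); offset now 7 = byte 0 bit 7; 17 bits remain
Read 2: bits[7:12] width=5 -> value=15 (bin 01111); offset now 12 = byte 1 bit 4; 12 bits remain
Read 3: bits[12:21] width=9 -> value=195 (bin 011000011); offset now 21 = byte 2 bit 5; 3 bits remain

Answer: 3 1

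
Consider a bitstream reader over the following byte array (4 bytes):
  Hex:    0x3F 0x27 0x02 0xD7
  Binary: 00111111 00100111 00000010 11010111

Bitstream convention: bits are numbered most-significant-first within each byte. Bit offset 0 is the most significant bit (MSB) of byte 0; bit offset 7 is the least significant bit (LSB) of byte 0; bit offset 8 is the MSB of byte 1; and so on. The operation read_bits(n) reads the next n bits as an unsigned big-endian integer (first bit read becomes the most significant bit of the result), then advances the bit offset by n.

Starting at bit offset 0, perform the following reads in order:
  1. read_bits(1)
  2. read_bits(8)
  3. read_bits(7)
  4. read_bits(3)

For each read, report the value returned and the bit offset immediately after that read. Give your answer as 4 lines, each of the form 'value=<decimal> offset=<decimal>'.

Read 1: bits[0:1] width=1 -> value=0 (bin 0); offset now 1 = byte 0 bit 1; 31 bits remain
Read 2: bits[1:9] width=8 -> value=126 (bin 01111110); offset now 9 = byte 1 bit 1; 23 bits remain
Read 3: bits[9:16] width=7 -> value=39 (bin 0100111); offset now 16 = byte 2 bit 0; 16 bits remain
Read 4: bits[16:19] width=3 -> value=0 (bin 000); offset now 19 = byte 2 bit 3; 13 bits remain

Answer: value=0 offset=1
value=126 offset=9
value=39 offset=16
value=0 offset=19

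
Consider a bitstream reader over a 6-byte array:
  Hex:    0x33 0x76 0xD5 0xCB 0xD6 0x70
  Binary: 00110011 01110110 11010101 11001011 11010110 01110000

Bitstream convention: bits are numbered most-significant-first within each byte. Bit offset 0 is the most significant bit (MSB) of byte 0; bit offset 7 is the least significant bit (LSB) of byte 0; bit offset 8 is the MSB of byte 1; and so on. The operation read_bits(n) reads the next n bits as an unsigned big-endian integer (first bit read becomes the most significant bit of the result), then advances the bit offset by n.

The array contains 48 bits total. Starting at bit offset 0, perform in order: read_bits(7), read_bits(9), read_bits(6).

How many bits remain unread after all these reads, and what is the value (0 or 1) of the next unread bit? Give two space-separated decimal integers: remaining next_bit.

Read 1: bits[0:7] width=7 -> value=25 (bin 0011001); offset now 7 = byte 0 bit 7; 41 bits remain
Read 2: bits[7:16] width=9 -> value=374 (bin 101110110); offset now 16 = byte 2 bit 0; 32 bits remain
Read 3: bits[16:22] width=6 -> value=53 (bin 110101); offset now 22 = byte 2 bit 6; 26 bits remain

Answer: 26 0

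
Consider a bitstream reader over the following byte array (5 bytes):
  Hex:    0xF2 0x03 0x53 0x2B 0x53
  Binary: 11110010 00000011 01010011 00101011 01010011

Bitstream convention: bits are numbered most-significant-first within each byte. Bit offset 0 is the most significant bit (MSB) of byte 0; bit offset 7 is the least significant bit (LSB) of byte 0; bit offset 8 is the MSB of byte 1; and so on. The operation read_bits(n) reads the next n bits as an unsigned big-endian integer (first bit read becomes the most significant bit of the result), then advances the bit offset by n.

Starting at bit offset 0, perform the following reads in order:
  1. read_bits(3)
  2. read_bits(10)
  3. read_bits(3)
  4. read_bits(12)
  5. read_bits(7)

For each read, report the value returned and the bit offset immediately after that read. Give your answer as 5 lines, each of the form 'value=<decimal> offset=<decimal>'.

Answer: value=7 offset=3
value=576 offset=13
value=3 offset=16
value=1330 offset=28
value=90 offset=35

Derivation:
Read 1: bits[0:3] width=3 -> value=7 (bin 111); offset now 3 = byte 0 bit 3; 37 bits remain
Read 2: bits[3:13] width=10 -> value=576 (bin 1001000000); offset now 13 = byte 1 bit 5; 27 bits remain
Read 3: bits[13:16] width=3 -> value=3 (bin 011); offset now 16 = byte 2 bit 0; 24 bits remain
Read 4: bits[16:28] width=12 -> value=1330 (bin 010100110010); offset now 28 = byte 3 bit 4; 12 bits remain
Read 5: bits[28:35] width=7 -> value=90 (bin 1011010); offset now 35 = byte 4 bit 3; 5 bits remain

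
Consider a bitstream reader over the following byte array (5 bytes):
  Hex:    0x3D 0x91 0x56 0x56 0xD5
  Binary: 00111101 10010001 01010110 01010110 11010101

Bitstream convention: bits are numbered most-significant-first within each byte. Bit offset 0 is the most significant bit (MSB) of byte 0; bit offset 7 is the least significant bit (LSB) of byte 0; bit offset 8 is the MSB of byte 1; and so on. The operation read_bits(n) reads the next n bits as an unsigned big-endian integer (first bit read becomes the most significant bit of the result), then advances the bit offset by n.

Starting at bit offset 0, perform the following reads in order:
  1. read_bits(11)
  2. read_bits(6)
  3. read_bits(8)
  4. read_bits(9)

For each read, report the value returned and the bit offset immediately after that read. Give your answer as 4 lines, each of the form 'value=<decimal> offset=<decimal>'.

Answer: value=492 offset=11
value=34 offset=17
value=172 offset=25
value=347 offset=34

Derivation:
Read 1: bits[0:11] width=11 -> value=492 (bin 00111101100); offset now 11 = byte 1 bit 3; 29 bits remain
Read 2: bits[11:17] width=6 -> value=34 (bin 100010); offset now 17 = byte 2 bit 1; 23 bits remain
Read 3: bits[17:25] width=8 -> value=172 (bin 10101100); offset now 25 = byte 3 bit 1; 15 bits remain
Read 4: bits[25:34] width=9 -> value=347 (bin 101011011); offset now 34 = byte 4 bit 2; 6 bits remain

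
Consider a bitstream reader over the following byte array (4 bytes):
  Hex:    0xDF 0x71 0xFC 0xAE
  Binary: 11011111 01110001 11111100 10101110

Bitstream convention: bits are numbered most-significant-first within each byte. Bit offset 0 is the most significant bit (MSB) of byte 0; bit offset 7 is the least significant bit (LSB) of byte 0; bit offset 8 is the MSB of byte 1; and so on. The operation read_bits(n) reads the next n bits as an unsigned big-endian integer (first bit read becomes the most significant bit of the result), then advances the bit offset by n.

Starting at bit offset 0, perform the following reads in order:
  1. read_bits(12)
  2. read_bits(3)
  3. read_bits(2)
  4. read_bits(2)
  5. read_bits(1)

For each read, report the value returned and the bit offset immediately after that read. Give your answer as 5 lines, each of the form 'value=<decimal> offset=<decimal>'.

Read 1: bits[0:12] width=12 -> value=3575 (bin 110111110111); offset now 12 = byte 1 bit 4; 20 bits remain
Read 2: bits[12:15] width=3 -> value=0 (bin 000); offset now 15 = byte 1 bit 7; 17 bits remain
Read 3: bits[15:17] width=2 -> value=3 (bin 11); offset now 17 = byte 2 bit 1; 15 bits remain
Read 4: bits[17:19] width=2 -> value=3 (bin 11); offset now 19 = byte 2 bit 3; 13 bits remain
Read 5: bits[19:20] width=1 -> value=1 (bin 1); offset now 20 = byte 2 bit 4; 12 bits remain

Answer: value=3575 offset=12
value=0 offset=15
value=3 offset=17
value=3 offset=19
value=1 offset=20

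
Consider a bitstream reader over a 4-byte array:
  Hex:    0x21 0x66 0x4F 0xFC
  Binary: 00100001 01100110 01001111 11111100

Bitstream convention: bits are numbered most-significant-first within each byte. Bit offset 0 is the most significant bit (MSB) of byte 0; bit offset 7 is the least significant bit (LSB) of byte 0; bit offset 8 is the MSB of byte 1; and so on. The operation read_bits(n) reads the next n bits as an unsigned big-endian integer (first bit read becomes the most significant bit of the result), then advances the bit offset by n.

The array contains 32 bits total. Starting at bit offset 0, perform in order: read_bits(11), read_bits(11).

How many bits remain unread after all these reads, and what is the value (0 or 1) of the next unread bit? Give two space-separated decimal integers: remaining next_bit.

Answer: 10 1

Derivation:
Read 1: bits[0:11] width=11 -> value=267 (bin 00100001011); offset now 11 = byte 1 bit 3; 21 bits remain
Read 2: bits[11:22] width=11 -> value=403 (bin 00110010011); offset now 22 = byte 2 bit 6; 10 bits remain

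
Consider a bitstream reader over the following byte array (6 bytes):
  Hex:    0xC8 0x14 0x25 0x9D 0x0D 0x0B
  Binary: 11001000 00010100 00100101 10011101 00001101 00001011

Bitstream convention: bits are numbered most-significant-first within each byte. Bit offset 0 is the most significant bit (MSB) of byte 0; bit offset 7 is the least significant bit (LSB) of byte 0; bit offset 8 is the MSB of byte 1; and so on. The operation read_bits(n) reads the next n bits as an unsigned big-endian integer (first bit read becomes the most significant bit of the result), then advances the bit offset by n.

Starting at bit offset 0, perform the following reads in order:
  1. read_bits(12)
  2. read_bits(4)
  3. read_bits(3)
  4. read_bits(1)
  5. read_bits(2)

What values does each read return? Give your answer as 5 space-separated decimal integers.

Answer: 3201 4 1 0 1

Derivation:
Read 1: bits[0:12] width=12 -> value=3201 (bin 110010000001); offset now 12 = byte 1 bit 4; 36 bits remain
Read 2: bits[12:16] width=4 -> value=4 (bin 0100); offset now 16 = byte 2 bit 0; 32 bits remain
Read 3: bits[16:19] width=3 -> value=1 (bin 001); offset now 19 = byte 2 bit 3; 29 bits remain
Read 4: bits[19:20] width=1 -> value=0 (bin 0); offset now 20 = byte 2 bit 4; 28 bits remain
Read 5: bits[20:22] width=2 -> value=1 (bin 01); offset now 22 = byte 2 bit 6; 26 bits remain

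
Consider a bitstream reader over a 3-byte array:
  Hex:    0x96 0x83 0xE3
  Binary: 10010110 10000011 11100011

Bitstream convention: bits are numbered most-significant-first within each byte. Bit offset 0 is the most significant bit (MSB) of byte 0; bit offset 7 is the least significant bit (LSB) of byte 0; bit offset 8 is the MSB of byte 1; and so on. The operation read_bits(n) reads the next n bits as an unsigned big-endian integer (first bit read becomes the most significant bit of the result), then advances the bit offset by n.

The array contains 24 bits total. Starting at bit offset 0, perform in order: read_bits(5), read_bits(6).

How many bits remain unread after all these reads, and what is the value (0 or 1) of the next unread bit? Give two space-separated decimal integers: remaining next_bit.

Answer: 13 0

Derivation:
Read 1: bits[0:5] width=5 -> value=18 (bin 10010); offset now 5 = byte 0 bit 5; 19 bits remain
Read 2: bits[5:11] width=6 -> value=52 (bin 110100); offset now 11 = byte 1 bit 3; 13 bits remain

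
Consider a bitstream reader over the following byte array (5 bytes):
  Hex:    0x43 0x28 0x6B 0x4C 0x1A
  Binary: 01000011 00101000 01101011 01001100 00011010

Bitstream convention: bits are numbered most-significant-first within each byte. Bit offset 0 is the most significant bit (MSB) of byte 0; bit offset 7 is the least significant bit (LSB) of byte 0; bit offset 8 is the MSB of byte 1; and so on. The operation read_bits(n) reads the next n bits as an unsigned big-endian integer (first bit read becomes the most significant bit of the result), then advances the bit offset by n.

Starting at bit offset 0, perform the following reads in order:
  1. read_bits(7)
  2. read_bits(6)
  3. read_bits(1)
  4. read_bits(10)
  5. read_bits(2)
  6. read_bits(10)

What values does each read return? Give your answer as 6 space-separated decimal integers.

Read 1: bits[0:7] width=7 -> value=33 (bin 0100001); offset now 7 = byte 0 bit 7; 33 bits remain
Read 2: bits[7:13] width=6 -> value=37 (bin 100101); offset now 13 = byte 1 bit 5; 27 bits remain
Read 3: bits[13:14] width=1 -> value=0 (bin 0); offset now 14 = byte 1 bit 6; 26 bits remain
Read 4: bits[14:24] width=10 -> value=107 (bin 0001101011); offset now 24 = byte 3 bit 0; 16 bits remain
Read 5: bits[24:26] width=2 -> value=1 (bin 01); offset now 26 = byte 3 bit 2; 14 bits remain
Read 6: bits[26:36] width=10 -> value=193 (bin 0011000001); offset now 36 = byte 4 bit 4; 4 bits remain

Answer: 33 37 0 107 1 193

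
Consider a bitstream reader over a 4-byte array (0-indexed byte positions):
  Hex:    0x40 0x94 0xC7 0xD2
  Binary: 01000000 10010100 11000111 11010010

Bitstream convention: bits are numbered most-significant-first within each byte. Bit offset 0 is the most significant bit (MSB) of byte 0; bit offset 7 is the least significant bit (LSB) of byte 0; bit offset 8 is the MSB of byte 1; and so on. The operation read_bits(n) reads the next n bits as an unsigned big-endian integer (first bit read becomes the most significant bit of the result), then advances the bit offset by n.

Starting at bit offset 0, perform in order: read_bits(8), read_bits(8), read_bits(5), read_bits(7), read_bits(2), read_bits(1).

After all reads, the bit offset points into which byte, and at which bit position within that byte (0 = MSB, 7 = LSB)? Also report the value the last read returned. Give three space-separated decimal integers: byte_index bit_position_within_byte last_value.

Read 1: bits[0:8] width=8 -> value=64 (bin 01000000); offset now 8 = byte 1 bit 0; 24 bits remain
Read 2: bits[8:16] width=8 -> value=148 (bin 10010100); offset now 16 = byte 2 bit 0; 16 bits remain
Read 3: bits[16:21] width=5 -> value=24 (bin 11000); offset now 21 = byte 2 bit 5; 11 bits remain
Read 4: bits[21:28] width=7 -> value=125 (bin 1111101); offset now 28 = byte 3 bit 4; 4 bits remain
Read 5: bits[28:30] width=2 -> value=0 (bin 00); offset now 30 = byte 3 bit 6; 2 bits remain
Read 6: bits[30:31] width=1 -> value=1 (bin 1); offset now 31 = byte 3 bit 7; 1 bits remain

Answer: 3 7 1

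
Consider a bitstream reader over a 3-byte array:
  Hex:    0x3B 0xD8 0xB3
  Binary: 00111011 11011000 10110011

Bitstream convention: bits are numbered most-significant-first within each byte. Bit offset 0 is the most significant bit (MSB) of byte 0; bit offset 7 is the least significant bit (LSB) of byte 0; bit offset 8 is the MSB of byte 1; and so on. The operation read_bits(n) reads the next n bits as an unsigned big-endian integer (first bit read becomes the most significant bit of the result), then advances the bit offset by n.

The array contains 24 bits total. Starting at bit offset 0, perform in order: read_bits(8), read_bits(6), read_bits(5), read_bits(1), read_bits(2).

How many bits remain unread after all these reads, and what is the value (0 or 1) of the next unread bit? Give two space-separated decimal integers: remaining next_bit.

Answer: 2 1

Derivation:
Read 1: bits[0:8] width=8 -> value=59 (bin 00111011); offset now 8 = byte 1 bit 0; 16 bits remain
Read 2: bits[8:14] width=6 -> value=54 (bin 110110); offset now 14 = byte 1 bit 6; 10 bits remain
Read 3: bits[14:19] width=5 -> value=5 (bin 00101); offset now 19 = byte 2 bit 3; 5 bits remain
Read 4: bits[19:20] width=1 -> value=1 (bin 1); offset now 20 = byte 2 bit 4; 4 bits remain
Read 5: bits[20:22] width=2 -> value=0 (bin 00); offset now 22 = byte 2 bit 6; 2 bits remain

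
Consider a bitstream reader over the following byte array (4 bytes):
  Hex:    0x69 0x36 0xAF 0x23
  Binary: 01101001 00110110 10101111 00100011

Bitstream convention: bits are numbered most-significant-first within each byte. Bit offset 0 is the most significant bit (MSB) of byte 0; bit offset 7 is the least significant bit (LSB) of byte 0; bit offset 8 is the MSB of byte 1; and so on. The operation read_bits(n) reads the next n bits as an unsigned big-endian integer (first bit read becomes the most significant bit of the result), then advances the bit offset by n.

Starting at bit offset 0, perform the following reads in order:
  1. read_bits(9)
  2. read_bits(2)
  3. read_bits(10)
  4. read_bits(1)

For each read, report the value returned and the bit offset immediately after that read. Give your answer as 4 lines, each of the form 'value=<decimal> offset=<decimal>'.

Read 1: bits[0:9] width=9 -> value=210 (bin 011010010); offset now 9 = byte 1 bit 1; 23 bits remain
Read 2: bits[9:11] width=2 -> value=1 (bin 01); offset now 11 = byte 1 bit 3; 21 bits remain
Read 3: bits[11:21] width=10 -> value=725 (bin 1011010101); offset now 21 = byte 2 bit 5; 11 bits remain
Read 4: bits[21:22] width=1 -> value=1 (bin 1); offset now 22 = byte 2 bit 6; 10 bits remain

Answer: value=210 offset=9
value=1 offset=11
value=725 offset=21
value=1 offset=22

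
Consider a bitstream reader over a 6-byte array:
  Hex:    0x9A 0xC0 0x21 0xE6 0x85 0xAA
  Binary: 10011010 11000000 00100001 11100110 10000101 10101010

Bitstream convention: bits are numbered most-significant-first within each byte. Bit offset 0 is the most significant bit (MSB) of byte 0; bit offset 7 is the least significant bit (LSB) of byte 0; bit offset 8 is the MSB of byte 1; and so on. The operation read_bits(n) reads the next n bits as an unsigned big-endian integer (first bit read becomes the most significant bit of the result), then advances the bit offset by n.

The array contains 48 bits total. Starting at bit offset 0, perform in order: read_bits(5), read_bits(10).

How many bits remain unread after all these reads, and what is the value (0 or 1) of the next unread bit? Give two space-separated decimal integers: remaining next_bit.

Answer: 33 0

Derivation:
Read 1: bits[0:5] width=5 -> value=19 (bin 10011); offset now 5 = byte 0 bit 5; 43 bits remain
Read 2: bits[5:15] width=10 -> value=352 (bin 0101100000); offset now 15 = byte 1 bit 7; 33 bits remain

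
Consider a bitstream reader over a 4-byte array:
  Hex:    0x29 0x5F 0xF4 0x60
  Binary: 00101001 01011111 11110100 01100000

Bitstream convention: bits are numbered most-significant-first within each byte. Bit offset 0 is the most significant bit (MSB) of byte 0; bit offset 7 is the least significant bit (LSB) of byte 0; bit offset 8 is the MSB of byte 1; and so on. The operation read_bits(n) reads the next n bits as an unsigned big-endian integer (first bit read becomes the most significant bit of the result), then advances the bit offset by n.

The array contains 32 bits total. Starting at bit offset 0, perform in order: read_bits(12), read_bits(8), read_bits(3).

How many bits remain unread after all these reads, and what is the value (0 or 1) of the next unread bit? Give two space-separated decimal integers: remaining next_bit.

Read 1: bits[0:12] width=12 -> value=661 (bin 001010010101); offset now 12 = byte 1 bit 4; 20 bits remain
Read 2: bits[12:20] width=8 -> value=255 (bin 11111111); offset now 20 = byte 2 bit 4; 12 bits remain
Read 3: bits[20:23] width=3 -> value=2 (bin 010); offset now 23 = byte 2 bit 7; 9 bits remain

Answer: 9 0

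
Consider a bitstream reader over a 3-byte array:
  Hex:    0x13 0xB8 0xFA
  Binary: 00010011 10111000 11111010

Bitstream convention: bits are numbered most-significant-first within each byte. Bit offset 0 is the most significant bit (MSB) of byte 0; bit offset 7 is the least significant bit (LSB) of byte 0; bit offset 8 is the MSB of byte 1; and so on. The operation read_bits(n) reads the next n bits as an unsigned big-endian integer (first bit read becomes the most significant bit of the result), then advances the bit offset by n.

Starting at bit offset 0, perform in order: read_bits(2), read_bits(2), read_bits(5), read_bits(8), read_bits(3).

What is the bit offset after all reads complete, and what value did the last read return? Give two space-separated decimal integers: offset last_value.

Read 1: bits[0:2] width=2 -> value=0 (bin 00); offset now 2 = byte 0 bit 2; 22 bits remain
Read 2: bits[2:4] width=2 -> value=1 (bin 01); offset now 4 = byte 0 bit 4; 20 bits remain
Read 3: bits[4:9] width=5 -> value=7 (bin 00111); offset now 9 = byte 1 bit 1; 15 bits remain
Read 4: bits[9:17] width=8 -> value=113 (bin 01110001); offset now 17 = byte 2 bit 1; 7 bits remain
Read 5: bits[17:20] width=3 -> value=7 (bin 111); offset now 20 = byte 2 bit 4; 4 bits remain

Answer: 20 7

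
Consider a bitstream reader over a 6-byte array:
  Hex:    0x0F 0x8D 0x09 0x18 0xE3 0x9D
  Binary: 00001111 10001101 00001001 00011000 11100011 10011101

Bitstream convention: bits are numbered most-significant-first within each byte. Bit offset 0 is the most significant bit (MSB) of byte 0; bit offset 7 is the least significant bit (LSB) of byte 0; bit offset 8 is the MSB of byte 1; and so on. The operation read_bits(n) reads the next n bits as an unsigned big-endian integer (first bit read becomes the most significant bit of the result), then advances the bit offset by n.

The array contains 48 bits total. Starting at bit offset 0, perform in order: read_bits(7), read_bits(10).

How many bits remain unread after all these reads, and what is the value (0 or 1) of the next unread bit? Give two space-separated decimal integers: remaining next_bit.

Read 1: bits[0:7] width=7 -> value=7 (bin 0000111); offset now 7 = byte 0 bit 7; 41 bits remain
Read 2: bits[7:17] width=10 -> value=794 (bin 1100011010); offset now 17 = byte 2 bit 1; 31 bits remain

Answer: 31 0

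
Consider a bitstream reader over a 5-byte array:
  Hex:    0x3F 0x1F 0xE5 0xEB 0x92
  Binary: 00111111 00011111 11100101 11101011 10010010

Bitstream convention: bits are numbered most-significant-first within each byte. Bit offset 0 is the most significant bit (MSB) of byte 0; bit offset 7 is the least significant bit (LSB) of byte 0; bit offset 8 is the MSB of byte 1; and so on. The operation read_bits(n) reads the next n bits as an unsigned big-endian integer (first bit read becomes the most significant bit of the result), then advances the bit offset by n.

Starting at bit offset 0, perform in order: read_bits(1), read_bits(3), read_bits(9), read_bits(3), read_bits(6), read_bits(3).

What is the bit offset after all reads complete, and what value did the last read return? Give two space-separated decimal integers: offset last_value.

Read 1: bits[0:1] width=1 -> value=0 (bin 0); offset now 1 = byte 0 bit 1; 39 bits remain
Read 2: bits[1:4] width=3 -> value=3 (bin 011); offset now 4 = byte 0 bit 4; 36 bits remain
Read 3: bits[4:13] width=9 -> value=483 (bin 111100011); offset now 13 = byte 1 bit 5; 27 bits remain
Read 4: bits[13:16] width=3 -> value=7 (bin 111); offset now 16 = byte 2 bit 0; 24 bits remain
Read 5: bits[16:22] width=6 -> value=57 (bin 111001); offset now 22 = byte 2 bit 6; 18 bits remain
Read 6: bits[22:25] width=3 -> value=3 (bin 011); offset now 25 = byte 3 bit 1; 15 bits remain

Answer: 25 3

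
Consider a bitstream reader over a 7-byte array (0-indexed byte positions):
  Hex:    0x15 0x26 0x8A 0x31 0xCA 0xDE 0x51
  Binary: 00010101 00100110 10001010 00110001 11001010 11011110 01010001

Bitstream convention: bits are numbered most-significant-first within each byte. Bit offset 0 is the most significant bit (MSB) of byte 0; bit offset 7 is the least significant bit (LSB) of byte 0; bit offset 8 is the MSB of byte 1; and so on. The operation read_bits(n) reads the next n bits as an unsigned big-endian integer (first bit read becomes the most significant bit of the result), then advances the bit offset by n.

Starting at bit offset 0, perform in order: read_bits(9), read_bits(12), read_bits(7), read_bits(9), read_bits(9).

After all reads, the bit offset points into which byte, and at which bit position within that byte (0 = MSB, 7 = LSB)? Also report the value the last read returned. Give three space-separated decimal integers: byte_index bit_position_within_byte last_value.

Answer: 5 6 183

Derivation:
Read 1: bits[0:9] width=9 -> value=42 (bin 000101010); offset now 9 = byte 1 bit 1; 47 bits remain
Read 2: bits[9:21] width=12 -> value=1233 (bin 010011010001); offset now 21 = byte 2 bit 5; 35 bits remain
Read 3: bits[21:28] width=7 -> value=35 (bin 0100011); offset now 28 = byte 3 bit 4; 28 bits remain
Read 4: bits[28:37] width=9 -> value=57 (bin 000111001); offset now 37 = byte 4 bit 5; 19 bits remain
Read 5: bits[37:46] width=9 -> value=183 (bin 010110111); offset now 46 = byte 5 bit 6; 10 bits remain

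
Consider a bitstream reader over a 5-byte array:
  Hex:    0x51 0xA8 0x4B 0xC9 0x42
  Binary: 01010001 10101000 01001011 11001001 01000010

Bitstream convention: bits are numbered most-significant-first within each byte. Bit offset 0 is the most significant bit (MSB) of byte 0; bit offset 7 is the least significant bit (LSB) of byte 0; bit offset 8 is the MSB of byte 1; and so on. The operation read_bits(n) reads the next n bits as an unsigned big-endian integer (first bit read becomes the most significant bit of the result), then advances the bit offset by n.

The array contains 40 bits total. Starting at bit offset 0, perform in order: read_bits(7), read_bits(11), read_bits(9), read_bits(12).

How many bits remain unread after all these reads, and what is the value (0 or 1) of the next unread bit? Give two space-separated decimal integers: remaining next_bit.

Read 1: bits[0:7] width=7 -> value=40 (bin 0101000); offset now 7 = byte 0 bit 7; 33 bits remain
Read 2: bits[7:18] width=11 -> value=1697 (bin 11010100001); offset now 18 = byte 2 bit 2; 22 bits remain
Read 3: bits[18:27] width=9 -> value=94 (bin 001011110); offset now 27 = byte 3 bit 3; 13 bits remain
Read 4: bits[27:39] width=12 -> value=1185 (bin 010010100001); offset now 39 = byte 4 bit 7; 1 bits remain

Answer: 1 0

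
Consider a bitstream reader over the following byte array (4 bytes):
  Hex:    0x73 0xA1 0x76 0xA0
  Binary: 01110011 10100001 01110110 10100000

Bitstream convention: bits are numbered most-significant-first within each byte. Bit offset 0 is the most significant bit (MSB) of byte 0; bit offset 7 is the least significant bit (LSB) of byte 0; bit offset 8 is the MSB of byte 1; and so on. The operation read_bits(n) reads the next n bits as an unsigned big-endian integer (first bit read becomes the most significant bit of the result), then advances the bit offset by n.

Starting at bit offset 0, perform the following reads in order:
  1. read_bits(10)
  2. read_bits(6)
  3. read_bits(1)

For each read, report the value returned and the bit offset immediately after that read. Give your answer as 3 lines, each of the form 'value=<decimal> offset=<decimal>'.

Read 1: bits[0:10] width=10 -> value=462 (bin 0111001110); offset now 10 = byte 1 bit 2; 22 bits remain
Read 2: bits[10:16] width=6 -> value=33 (bin 100001); offset now 16 = byte 2 bit 0; 16 bits remain
Read 3: bits[16:17] width=1 -> value=0 (bin 0); offset now 17 = byte 2 bit 1; 15 bits remain

Answer: value=462 offset=10
value=33 offset=16
value=0 offset=17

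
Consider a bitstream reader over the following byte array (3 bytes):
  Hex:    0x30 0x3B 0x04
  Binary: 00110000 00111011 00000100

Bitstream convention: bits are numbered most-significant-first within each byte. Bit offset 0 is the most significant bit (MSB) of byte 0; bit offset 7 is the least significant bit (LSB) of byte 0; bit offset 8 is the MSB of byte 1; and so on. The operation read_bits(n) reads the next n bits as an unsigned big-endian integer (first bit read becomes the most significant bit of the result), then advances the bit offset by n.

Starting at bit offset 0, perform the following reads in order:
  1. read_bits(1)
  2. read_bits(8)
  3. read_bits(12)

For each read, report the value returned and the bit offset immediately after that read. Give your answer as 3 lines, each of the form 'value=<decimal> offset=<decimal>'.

Answer: value=0 offset=1
value=96 offset=9
value=1888 offset=21

Derivation:
Read 1: bits[0:1] width=1 -> value=0 (bin 0); offset now 1 = byte 0 bit 1; 23 bits remain
Read 2: bits[1:9] width=8 -> value=96 (bin 01100000); offset now 9 = byte 1 bit 1; 15 bits remain
Read 3: bits[9:21] width=12 -> value=1888 (bin 011101100000); offset now 21 = byte 2 bit 5; 3 bits remain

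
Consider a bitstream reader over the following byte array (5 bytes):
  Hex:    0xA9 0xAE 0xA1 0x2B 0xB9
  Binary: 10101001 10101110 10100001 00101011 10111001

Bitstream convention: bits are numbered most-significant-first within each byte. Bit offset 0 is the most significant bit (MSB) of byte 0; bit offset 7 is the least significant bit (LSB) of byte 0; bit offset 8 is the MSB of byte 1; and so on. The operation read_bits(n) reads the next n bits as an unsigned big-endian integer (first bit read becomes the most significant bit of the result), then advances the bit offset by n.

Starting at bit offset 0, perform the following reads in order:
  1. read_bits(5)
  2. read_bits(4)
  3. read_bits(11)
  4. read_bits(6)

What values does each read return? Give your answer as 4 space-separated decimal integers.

Read 1: bits[0:5] width=5 -> value=21 (bin 10101); offset now 5 = byte 0 bit 5; 35 bits remain
Read 2: bits[5:9] width=4 -> value=3 (bin 0011); offset now 9 = byte 1 bit 1; 31 bits remain
Read 3: bits[9:20] width=11 -> value=746 (bin 01011101010); offset now 20 = byte 2 bit 4; 20 bits remain
Read 4: bits[20:26] width=6 -> value=4 (bin 000100); offset now 26 = byte 3 bit 2; 14 bits remain

Answer: 21 3 746 4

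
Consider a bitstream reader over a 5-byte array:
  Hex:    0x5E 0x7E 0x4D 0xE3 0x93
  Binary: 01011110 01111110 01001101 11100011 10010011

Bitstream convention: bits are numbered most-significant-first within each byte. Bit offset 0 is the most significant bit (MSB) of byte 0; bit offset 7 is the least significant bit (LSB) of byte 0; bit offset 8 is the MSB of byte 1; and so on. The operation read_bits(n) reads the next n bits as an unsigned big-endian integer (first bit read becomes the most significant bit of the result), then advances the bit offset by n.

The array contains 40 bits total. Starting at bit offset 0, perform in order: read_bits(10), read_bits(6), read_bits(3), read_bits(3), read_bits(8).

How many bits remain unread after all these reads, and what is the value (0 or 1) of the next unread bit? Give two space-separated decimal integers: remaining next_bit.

Answer: 10 1

Derivation:
Read 1: bits[0:10] width=10 -> value=377 (bin 0101111001); offset now 10 = byte 1 bit 2; 30 bits remain
Read 2: bits[10:16] width=6 -> value=62 (bin 111110); offset now 16 = byte 2 bit 0; 24 bits remain
Read 3: bits[16:19] width=3 -> value=2 (bin 010); offset now 19 = byte 2 bit 3; 21 bits remain
Read 4: bits[19:22] width=3 -> value=3 (bin 011); offset now 22 = byte 2 bit 6; 18 bits remain
Read 5: bits[22:30] width=8 -> value=120 (bin 01111000); offset now 30 = byte 3 bit 6; 10 bits remain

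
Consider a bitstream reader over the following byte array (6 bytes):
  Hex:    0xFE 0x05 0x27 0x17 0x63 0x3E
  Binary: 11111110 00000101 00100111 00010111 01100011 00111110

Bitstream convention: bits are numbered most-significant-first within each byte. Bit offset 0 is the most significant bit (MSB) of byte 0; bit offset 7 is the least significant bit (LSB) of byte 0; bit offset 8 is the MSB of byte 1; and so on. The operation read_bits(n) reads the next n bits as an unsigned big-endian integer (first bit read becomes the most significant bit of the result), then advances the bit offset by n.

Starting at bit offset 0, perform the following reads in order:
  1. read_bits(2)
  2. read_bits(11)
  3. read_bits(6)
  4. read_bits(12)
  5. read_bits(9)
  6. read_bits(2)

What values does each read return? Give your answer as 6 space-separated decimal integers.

Answer: 3 1984 41 907 355 0

Derivation:
Read 1: bits[0:2] width=2 -> value=3 (bin 11); offset now 2 = byte 0 bit 2; 46 bits remain
Read 2: bits[2:13] width=11 -> value=1984 (bin 11111000000); offset now 13 = byte 1 bit 5; 35 bits remain
Read 3: bits[13:19] width=6 -> value=41 (bin 101001); offset now 19 = byte 2 bit 3; 29 bits remain
Read 4: bits[19:31] width=12 -> value=907 (bin 001110001011); offset now 31 = byte 3 bit 7; 17 bits remain
Read 5: bits[31:40] width=9 -> value=355 (bin 101100011); offset now 40 = byte 5 bit 0; 8 bits remain
Read 6: bits[40:42] width=2 -> value=0 (bin 00); offset now 42 = byte 5 bit 2; 6 bits remain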